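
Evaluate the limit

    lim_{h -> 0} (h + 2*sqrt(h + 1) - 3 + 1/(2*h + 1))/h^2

15/4

Substitution gives 0/0 (the numerator vanishes to order 2).
Expand each term to order h^2: the coefficient of h^2 in 2·√(1 + h) is -1/4 and in 1/(1 + 2h) is 4.
Lower-order terms cancel with the polynomial part, so the numerator is (15/4)·h^2 + o(h^2), and the limit is (15/4)/(1) = 15/4.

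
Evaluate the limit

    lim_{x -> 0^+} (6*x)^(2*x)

1

Base → 0⁺ and exponent → 0⁺: a 0^0 form.
Take logs: 2x·ln(6x). This is 0·(−∞); rewriting as ln(6x)/(1/(2x)) and applying L'Hôpital gives 0.
Hence the limit is e^0 = 1.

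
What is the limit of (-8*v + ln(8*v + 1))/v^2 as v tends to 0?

-32

Direct substitution gives 0/0.
Apply L'Hôpital: lim (-8 + 8/(8*v + 1))/(2*v), still 0/0.
After 2 applications of L'Hôpital's rule the quotient is (-64/(8*v + 1)^2)/(2); substituting v = 0 gives -32.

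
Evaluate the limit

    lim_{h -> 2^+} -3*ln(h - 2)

∞

As h → 2⁺, h - 2 → 0⁺ and ln(h - 2) → −∞.
Multiplying by -3 gives ∞.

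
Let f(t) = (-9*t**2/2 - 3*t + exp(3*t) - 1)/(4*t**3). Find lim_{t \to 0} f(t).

9/8

Direct substitution gives 0/0.
Apply L'Hôpital: lim (-9*t + 3*e^(3*t) - 3)/(12*t^2), still 0/0.
Apply L'Hôpital: lim (9*e^(3*t) - 9)/(24*t), still 0/0.
After 3 applications of L'Hôpital's rule the quotient is (27*e^(3*t))/(24); substituting t = 0 gives 9/8.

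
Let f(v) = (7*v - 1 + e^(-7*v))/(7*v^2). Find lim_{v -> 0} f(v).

7/2

Direct substitution gives 0/0.
Apply L'Hôpital: lim (7 - 7*e^(-7*v))/(14*v), still 0/0.
After 2 applications of L'Hôpital's rule the quotient is (49*e^(-7*v))/(14); substituting v = 0 gives 7/2.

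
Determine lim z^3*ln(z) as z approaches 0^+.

0

This is a 0·(−∞) form. Rewrite as 1·ln(z) / z^(−3) and apply L'Hôpital:
the derivative quotient is 1·(1/z) / (−3·z^(−4)) = (-1/3)·z^3 → 0.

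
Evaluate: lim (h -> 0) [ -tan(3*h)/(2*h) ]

-3/2

Substitution gives 0/0.
Since tan(u)/u → 1 as u → 0, tan(3h)/(3h) → 1 and the limit is 3/(-2) = -3/2.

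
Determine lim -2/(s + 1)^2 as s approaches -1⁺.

As s → -1⁺, (s + 1) → 0⁺, so (s + 1)^2 → 0⁺ and -2/(s + 1)^2 → -∞.

-∞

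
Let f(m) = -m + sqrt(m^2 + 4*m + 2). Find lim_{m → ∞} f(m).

An ∞ − ∞ form. Rationalising with the conjugate, the difference becomes (4m + 2) / (√(m^2 + 4*m + 2) + m).
For large m the denominator behaves like 2·m, so the quotient tends to 4/2 = 2.

2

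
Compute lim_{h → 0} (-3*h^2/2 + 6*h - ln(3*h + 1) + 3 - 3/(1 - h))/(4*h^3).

Substitution gives 0/0 (the numerator vanishes to order 3).
Expand each term to order h^3: the coefficient of h^3 in -3·1/(1 - h) is -3 and in −ln(1 + 3h) is -9.
Lower-order terms cancel with the polynomial part, so the numerator is (-12)·h^3 + o(h^3), and the limit is (-12)/(4) = -3.

-3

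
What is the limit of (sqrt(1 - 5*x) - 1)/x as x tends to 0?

Substitution gives 0/0. Multiply numerator and denominator by the conjugate √(1 - 5x) + √1.
The numerator becomes (1 - 5x) − 1 = -5x, so the expression simplifies to -5/(√(1 - 5x) + √1).
Letting x → 0 gives -5/(2√1) = -5/2.

-5/2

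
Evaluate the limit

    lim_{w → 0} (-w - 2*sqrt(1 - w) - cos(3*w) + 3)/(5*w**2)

19/20

Substitution gives 0/0 (the numerator vanishes to order 2).
Expand each term to order w^2: the coefficient of w^2 in -2·√(1 - w) is 1/4 and in −cos(3w) is 9/2.
Lower-order terms cancel with the polynomial part, so the numerator is (19/4)·w^2 + o(w^2), and the limit is (19/4)/(5) = 19/20.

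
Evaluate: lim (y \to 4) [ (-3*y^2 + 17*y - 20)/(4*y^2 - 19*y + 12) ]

Direct substitution gives 0/0, so factor. Both numerator and denominator have (y - 4) as a factor.
After cancelling, the expression reduces to (5 - 3*y)/(4*y - 3).
Substituting y = 4 gives -7/13.

-7/13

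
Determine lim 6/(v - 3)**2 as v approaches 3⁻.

∞

As v → 3⁻, (v - 3) → 0⁻, so (v - 3)^2 → 0⁺ and 6/(v - 3)^2 → ∞.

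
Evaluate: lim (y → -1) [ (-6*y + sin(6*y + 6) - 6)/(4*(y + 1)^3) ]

Direct substitution gives 0/0.
Apply L'Hôpital: lim (6*cos(6*y + 6) - 6)/(12*(y + 1)^2), still 0/0.
Apply L'Hôpital: lim (-36*sin(6*y + 6))/(24*y + 24), still 0/0.
After 3 applications of L'Hôpital's rule the quotient is (-216*cos(6*y + 6))/(24); substituting y = -1 gives -9.

-9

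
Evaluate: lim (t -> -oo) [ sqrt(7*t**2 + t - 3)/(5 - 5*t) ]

√(7)/5

For large |t|, √(7*t^2 + t - 3) ≈ √7·|t| and the denominator ≈ -5t.
Since t → −∞, |t| = −t, giving −√7/(-5) = √(7)/5.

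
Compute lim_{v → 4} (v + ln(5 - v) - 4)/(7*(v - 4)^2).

-1/14

Direct substitution gives 0/0.
Apply L'Hôpital: lim (1 - 1/(5 - v))/(14*v - 56), still 0/0.
After 2 applications of L'Hôpital's rule the quotient is (-1/(5 - v)^2)/(14); substituting v = 4 gives -1/14.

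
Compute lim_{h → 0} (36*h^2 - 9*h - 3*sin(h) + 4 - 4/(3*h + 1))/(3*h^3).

Substitution gives 0/0 (the numerator vanishes to order 3).
Expand each term to order h^3: the coefficient of h^3 in -3·sin(h) is 1/2 and in -4·1/(1 + 3h) is 108.
Lower-order terms cancel with the polynomial part, so the numerator is (217/2)·h^3 + o(h^3), and the limit is (217/2)/(3) = 217/6.

217/6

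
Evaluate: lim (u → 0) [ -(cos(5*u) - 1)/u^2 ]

25/2

Direct substitution gives 0/0.
Apply L'Hôpital: lim (-5*sin(5*u))/(-2*u), still 0/0.
After 2 applications of L'Hôpital's rule the quotient is (-25*cos(5*u))/(-2); substituting u = 0 gives 25/2.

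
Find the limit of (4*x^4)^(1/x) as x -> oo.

Base → ∞ and exponent → 0: an ∞^0 form.
Take logs: (1/x)·ln(4·x^4) = (ln 4 + 4·ln x)/x → 0.
So the limit is e^0 = 1.

1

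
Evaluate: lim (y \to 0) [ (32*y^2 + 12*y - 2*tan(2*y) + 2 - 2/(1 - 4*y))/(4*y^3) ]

-100/3

Substitution gives 0/0; apply L'Hôpital's rule 3 times.
After differentiating numerator and denominator 3 times the quotient is (-64*tan(2*y)^2/cos(2*y)^2 - 32/cos(2*y)^4 - 768/(4*y - 1)^4)/(24); at y = 0 this is -100/3.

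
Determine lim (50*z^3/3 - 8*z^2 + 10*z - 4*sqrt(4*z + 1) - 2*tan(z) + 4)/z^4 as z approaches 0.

40

Substitution gives 0/0; apply L'Hôpital's rule 4 times.
After differentiating numerator and denominator 4 times the quotient is (16*tan(z)/cos(z)^2 - 48*tan(z)/cos(z)^4 + 960/(4*z + 1)^(7/2))/(24); at z = 0 this is 40.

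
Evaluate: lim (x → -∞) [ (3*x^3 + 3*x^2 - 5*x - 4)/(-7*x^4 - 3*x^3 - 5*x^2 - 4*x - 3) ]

The denominator has degree 4 and the numerator degree 3. Dividing numerator and denominator by x^4 sends every term to 0 except the leading denominator term, so the limit is 0.

0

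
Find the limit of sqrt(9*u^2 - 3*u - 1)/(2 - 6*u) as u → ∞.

-1/2

For large |u|, √(9*u^2 - 3*u - 1) ≈ √9·|u| and the denominator ≈ -6u.
Since u → +∞, |u| = u, giving √9/(-6) = -1/2.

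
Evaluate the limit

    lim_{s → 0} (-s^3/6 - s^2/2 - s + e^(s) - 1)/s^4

Direct substitution gives 0/0.
Apply L'Hôpital: lim (-s^2/2 - s + e^(s) - 1)/(4*s^3), still 0/0.
Apply L'Hôpital: lim (-s + e^(s) - 1)/(12*s^2), still 0/0.
Apply L'Hôpital: lim (e^(s) - 1)/(24*s), still 0/0.
After 4 applications of L'Hôpital's rule the quotient is (e^(s))/(24); substituting s = 0 gives 1/24.

1/24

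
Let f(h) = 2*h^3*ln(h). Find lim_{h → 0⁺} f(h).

This is a 0·(−∞) form. Rewrite as 2·ln(h) / h^(−3) and apply L'Hôpital:
the derivative quotient is 2·(1/h) / (−3·h^(−4)) = (-2/3)·h^3 → 0.

0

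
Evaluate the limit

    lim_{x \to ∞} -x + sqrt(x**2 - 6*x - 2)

This has the form ∞ − ∞. Multiply and divide by the conjugate √(x^2 - 6*x - 2) + x.
That gives (-6x - 2) / (√(x^2 - 6*x - 2) + x).
Divide numerator and denominator by x: the limit is -6/(2·1) = -3.

-3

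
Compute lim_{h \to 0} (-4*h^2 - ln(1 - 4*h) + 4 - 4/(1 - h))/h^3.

Substitution gives 0/0 (the numerator vanishes to order 3).
Expand each term to order h^3: the coefficient of h^3 in −ln(1 - 4h) is 64/3 and in -4·1/(1 - h) is -4.
Lower-order terms cancel with the polynomial part, so the numerator is (52/3)·h^3 + o(h^3), and the limit is (52/3)/(1) = 52/3.

52/3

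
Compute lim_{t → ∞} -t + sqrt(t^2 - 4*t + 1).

-2

This has the form ∞ − ∞. Multiply and divide by the conjugate √(t^2 - 4*t + 1) + t.
That gives (-4t + 1) / (√(t^2 - 4*t + 1) + t).
Divide numerator and denominator by t: the limit is -4/(2·1) = -2.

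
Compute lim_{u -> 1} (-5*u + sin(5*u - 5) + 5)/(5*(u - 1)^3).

-25/6

Direct substitution gives 0/0.
Apply L'Hôpital: lim (5*cos(5*u - 5) - 5)/(15*(u - 1)^2), still 0/0.
Apply L'Hôpital: lim (-25*sin(5*u - 5))/(30*u - 30), still 0/0.
After 3 applications of L'Hôpital's rule the quotient is (-125*cos(5*u - 5))/(30); substituting u = 1 gives -25/6.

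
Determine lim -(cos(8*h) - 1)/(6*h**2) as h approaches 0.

Direct substitution gives 0/0.
Apply L'Hôpital: lim (-8*sin(8*h))/(-12*h), still 0/0.
After 2 applications of L'Hôpital's rule the quotient is (-64*cos(8*h))/(-12); substituting h = 0 gives 16/3.

16/3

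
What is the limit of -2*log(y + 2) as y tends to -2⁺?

As y → -2⁺, y + 2 → 0⁺ and ln(y + 2) → −∞.
Multiplying by -2 gives ∞.

∞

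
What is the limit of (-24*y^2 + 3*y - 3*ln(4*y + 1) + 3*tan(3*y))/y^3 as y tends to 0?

Substitution gives 0/0 (the numerator vanishes to order 3).
Expand each term to order y^3: the coefficient of y^3 in -3·ln(1 + 4y) is -64 and in 3·tan(3y) is 27.
Lower-order terms cancel with the polynomial part, so the numerator is (-37)·y^3 + o(y^3), and the limit is (-37)/(1) = -37.

-37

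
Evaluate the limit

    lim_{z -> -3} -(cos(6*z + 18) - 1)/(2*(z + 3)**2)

9

Direct substitution gives 0/0.
Apply L'Hôpital: lim (-6*sin(6*z + 18))/(-4*z - 12), still 0/0.
After 2 applications of L'Hôpital's rule the quotient is (-36*cos(6*z + 18))/(-4); substituting z = -3 gives 9.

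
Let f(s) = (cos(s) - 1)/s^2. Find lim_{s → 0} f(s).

Direct substitution gives 0/0.
Apply L'Hôpital: lim (-sin(s))/(2*s), still 0/0.
After 2 applications of L'Hôpital's rule the quotient is (-cos(s))/(2); substituting s = 0 gives -1/2.

-1/2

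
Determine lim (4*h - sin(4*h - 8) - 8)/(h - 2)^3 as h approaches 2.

32/3

Direct substitution gives 0/0.
Apply L'Hôpital: lim (4 - 4*cos(4*h - 8))/(3*(h - 2)^2), still 0/0.
Apply L'Hôpital: lim (16*sin(4*h - 8))/(6*h - 12), still 0/0.
After 3 applications of L'Hôpital's rule the quotient is (64*cos(4*h - 8))/(6); substituting h = 2 gives 32/3.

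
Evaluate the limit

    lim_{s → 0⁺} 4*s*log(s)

This is a 0·(−∞) form. Rewrite as 4·ln(s) / s^(−1) and apply L'Hôpital:
the derivative quotient is 4·(1/s) / (−1·s^(−2)) = (-4/1)·s^1 → 0.

0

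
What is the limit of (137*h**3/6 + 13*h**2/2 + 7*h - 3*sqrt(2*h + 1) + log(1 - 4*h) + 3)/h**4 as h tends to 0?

Substitution gives 0/0; apply L'Hôpital's rule 4 times.
After differentiating numerator and denominator 4 times the quotient is (-1536/(4*h - 1)^4 + 45/(2*h + 1)^(7/2))/(24); at h = 0 this is -497/8.

-497/8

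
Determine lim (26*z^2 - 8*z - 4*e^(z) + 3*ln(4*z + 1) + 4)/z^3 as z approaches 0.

Substitution gives 0/0; apply L'Hôpital's rule 3 times.
After differentiating numerator and denominator 3 times the quotient is (-4*e^(z) + 384/(4*z + 1)^3)/(6); at z = 0 this is 190/3.

190/3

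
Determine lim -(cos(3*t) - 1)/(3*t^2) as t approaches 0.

Direct substitution gives 0/0.
Apply L'Hôpital: lim (-3*sin(3*t))/(-6*t), still 0/0.
After 2 applications of L'Hôpital's rule the quotient is (-9*cos(3*t))/(-6); substituting t = 0 gives 3/2.

3/2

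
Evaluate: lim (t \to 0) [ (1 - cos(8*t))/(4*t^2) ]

Substitution gives 0/0.
Use (1 − cos u)/u² → 1/2 with u = 8t: the limit is 8²/(2·4) = 8.

8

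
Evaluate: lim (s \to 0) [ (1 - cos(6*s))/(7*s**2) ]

Substitution gives 0/0.
Use (1 − cos u)/u² → 1/2 with u = 6s: the limit is 6²/(2·7) = 18/7.

18/7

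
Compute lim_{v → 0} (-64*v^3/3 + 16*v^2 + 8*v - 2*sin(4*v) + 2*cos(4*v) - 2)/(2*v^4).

Substitution gives 0/0; apply L'Hôpital's rule 4 times.
After differentiating numerator and denominator 4 times the quotient is (-512*sin(4*v) + 512*cos(4*v))/(48); at v = 0 this is 32/3.

32/3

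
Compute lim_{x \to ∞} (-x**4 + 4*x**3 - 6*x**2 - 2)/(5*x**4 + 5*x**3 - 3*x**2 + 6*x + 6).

Numerator and denominator both have degree 4.
Dividing every term by x^4, all lower-order terms vanish and the limit is the ratio of leading coefficients, -1/(5) = -1/5.

-1/5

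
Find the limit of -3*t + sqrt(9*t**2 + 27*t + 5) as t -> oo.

An ∞ − ∞ form. Rationalising with the conjugate, the difference becomes (27t + 5) / (√(9*t^2 + 27*t + 5) + 3t).
For large t the denominator behaves like 2·3t, so the quotient tends to 27/6 = 9/2.

9/2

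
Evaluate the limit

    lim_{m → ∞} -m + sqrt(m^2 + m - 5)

1/2

This has the form ∞ − ∞. Multiply and divide by the conjugate √(m^2 + m - 5) + m.
That gives (m - 5) / (√(m^2 + m - 5) + m).
Divide numerator and denominator by m: the limit is 1/(2·1) = 1/2.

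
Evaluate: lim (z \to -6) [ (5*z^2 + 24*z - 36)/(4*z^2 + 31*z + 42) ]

36/17

Since z = -6 makes numerator and denominator zero, (z + 6) divides both.
Cancelling it gives (5*z - 6)/(4*z + 7); now plug in z = -6 to get 36/17.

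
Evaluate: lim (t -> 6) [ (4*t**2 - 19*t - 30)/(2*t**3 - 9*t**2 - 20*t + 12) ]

Direct substitution gives 0/0, so factor. Both numerator and denominator have (t - 6) as a factor.
After cancelling, the expression reduces to (4*t + 5)/(2*t^2 + 3*t - 2).
Substituting t = 6 gives 29/88.

29/88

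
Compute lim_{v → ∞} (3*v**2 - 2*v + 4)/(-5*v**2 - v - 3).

-3/5

Numerator and denominator both have degree 2.
Dividing every term by v^2, all lower-order terms vanish and the limit is the ratio of leading coefficients, 3/(-5) = -3/5.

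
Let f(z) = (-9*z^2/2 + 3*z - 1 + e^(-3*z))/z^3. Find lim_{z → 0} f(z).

Direct substitution gives 0/0.
Apply L'Hôpital: lim (-9*z + 3 - 3*e^(-3*z))/(3*z^2), still 0/0.
Apply L'Hôpital: lim (-9 + 9*e^(-3*z))/(6*z), still 0/0.
After 3 applications of L'Hôpital's rule the quotient is (-27*e^(-3*z))/(6); substituting z = 0 gives -9/2.

-9/2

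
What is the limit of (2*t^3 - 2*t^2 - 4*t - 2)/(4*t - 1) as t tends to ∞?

The numerator has higher degree (3 > 1); the quotient behaves like (2/(4))·t^2 for large |t|.
As t → +∞ this diverges to ∞.

∞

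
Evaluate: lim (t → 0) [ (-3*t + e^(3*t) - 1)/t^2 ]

Direct substitution gives 0/0.
Apply L'Hôpital: lim (3*e^(3*t) - 3)/(2*t), still 0/0.
After 2 applications of L'Hôpital's rule the quotient is (9*e^(3*t))/(2); substituting t = 0 gives 9/2.

9/2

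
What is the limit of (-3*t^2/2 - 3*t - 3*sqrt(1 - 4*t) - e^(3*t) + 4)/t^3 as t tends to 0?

15/2

Substitution gives 0/0; apply L'Hôpital's rule 3 times.
After differentiating numerator and denominator 3 times the quotient is (-27*e^(3*t) + 72/(1 - 4*t)^(5/2))/(6); at t = 0 this is 15/2.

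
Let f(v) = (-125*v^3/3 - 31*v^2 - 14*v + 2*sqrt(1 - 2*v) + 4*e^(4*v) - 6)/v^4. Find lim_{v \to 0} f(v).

Substitution gives 0/0 (the numerator vanishes to order 4).
Expand each term to order v^4: the coefficient of v^4 in 4·e^(4v) is 128/3 and in 2·√(1 - 2v) is -5/4.
Lower-order terms cancel with the polynomial part, so the numerator is (497/12)·v^4 + o(v^4), and the limit is (497/12)/(1) = 497/12.

497/12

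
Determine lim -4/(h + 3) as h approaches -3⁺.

As h → -3⁺, (h + 3) → 0⁺, so (h + 3)^1 → 0⁺ and -4/(h + 3)^1 → -∞.

-∞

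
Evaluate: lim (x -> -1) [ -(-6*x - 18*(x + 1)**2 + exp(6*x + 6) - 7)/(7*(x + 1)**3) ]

Direct substitution gives 0/0.
Apply L'Hôpital: lim (-36*x + 6*e^(6*x + 6) - 42)/(-21*(x + 1)^2), still 0/0.
Apply L'Hôpital: lim (36*e^(6*x + 6) - 36)/(-42*x - 42), still 0/0.
After 3 applications of L'Hôpital's rule the quotient is (216*e^(6*x + 6))/(-42); substituting x = -1 gives -36/7.

-36/7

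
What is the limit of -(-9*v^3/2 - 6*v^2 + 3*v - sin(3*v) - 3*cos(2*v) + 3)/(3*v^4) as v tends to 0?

2/3

Substitution gives 0/0 (the numerator vanishes to order 4).
Expand each term to order v^4: the coefficient of v^4 in −sin(3v) is 0 and in -3·cos(2v) is -2.
Lower-order terms cancel with the polynomial part, so the numerator is (-2)·v^4 + o(v^4), and the limit is (-2)/(-3) = 2/3.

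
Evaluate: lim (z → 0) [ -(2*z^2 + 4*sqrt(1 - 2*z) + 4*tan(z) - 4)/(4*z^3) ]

Substitution gives 0/0 (the numerator vanishes to order 3).
Expand each term to order z^3: the coefficient of z^3 in 4·tan(z) is 4/3 and in 4·√(1 - 2z) is -2.
Lower-order terms cancel with the polynomial part, so the numerator is (-2/3)·z^3 + o(z^3), and the limit is (-2/3)/(-4) = 1/6.

1/6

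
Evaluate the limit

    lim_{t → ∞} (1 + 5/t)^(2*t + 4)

e^(10)

The base → 1 and the exponent → ∞: a 1^∞ form.
Take logarithms: (2t + 4)·ln(1 + 5/t). Since ln(1+u) ~ u for small u, this behaves like (2t)·(5/t) → 10.
So the limit is e^(10).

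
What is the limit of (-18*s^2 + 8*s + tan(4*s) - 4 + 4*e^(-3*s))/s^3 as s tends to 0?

Substitution gives 0/0; apply L'Hôpital's rule 3 times.
After differentiating numerator and denominator 3 times the quotient is (4*(32*(3*tan(4*s)^2 + 1)*e^(3*s)/cos(4*s)^2 - 27)*e^(-3*s))/(6); at s = 0 this is 10/3.

10/3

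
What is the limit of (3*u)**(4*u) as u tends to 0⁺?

1

Base → 0⁺ and exponent → 0⁺: a 0^0 form.
Take logs: 4u·ln(3u). This is 0·(−∞); rewriting as ln(3u)/(1/(4u)) and applying L'Hôpital gives 0.
Hence the limit is e^0 = 1.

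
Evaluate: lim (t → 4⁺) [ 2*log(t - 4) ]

As t → 4⁺, t - 4 → 0⁺ and ln(t - 4) → −∞.
Multiplying by 2 gives -∞.

-∞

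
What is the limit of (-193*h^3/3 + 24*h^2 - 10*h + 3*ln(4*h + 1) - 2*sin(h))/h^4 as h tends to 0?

-192

Substitution gives 0/0 (the numerator vanishes to order 4).
Expand each term to order h^4: the coefficient of h^4 in 3·ln(1 + 4h) is -192 and in -2·sin(h) is 0.
Lower-order terms cancel with the polynomial part, so the numerator is (-192)·h^4 + o(h^4), and the limit is (-192)/(1) = -192.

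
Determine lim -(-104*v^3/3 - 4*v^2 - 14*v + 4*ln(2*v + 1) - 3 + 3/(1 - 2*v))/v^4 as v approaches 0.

-32

Substitution gives 0/0; apply L'Hôpital's rule 4 times.
After differentiating numerator and denominator 4 times the quotient is (-384/(2*v + 1)^4 - 1152/(2*v - 1)^5)/(-24); at v = 0 this is -32.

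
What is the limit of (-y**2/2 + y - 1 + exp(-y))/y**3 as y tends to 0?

Direct substitution gives 0/0.
Apply L'Hôpital: lim (-y + 1 - e^(-y))/(3*y^2), still 0/0.
Apply L'Hôpital: lim (-1 + e^(-y))/(6*y), still 0/0.
After 3 applications of L'Hôpital's rule the quotient is (-e^(-y))/(6); substituting y = 0 gives -1/6.

-1/6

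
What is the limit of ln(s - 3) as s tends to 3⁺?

-∞

As s → 3⁺, s - 3 → 0⁺ and ln(s - 3) → −∞.
Multiplying by 1 gives -∞.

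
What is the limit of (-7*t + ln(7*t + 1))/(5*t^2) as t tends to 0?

-49/10

Direct substitution gives 0/0.
Apply L'Hôpital: lim (-7 + 7/(7*t + 1))/(10*t), still 0/0.
After 2 applications of L'Hôpital's rule the quotient is (-49/(7*t + 1)^2)/(10); substituting t = 0 gives -49/10.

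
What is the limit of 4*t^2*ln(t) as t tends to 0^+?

This is a 0·(−∞) form. Rewrite as 4·ln(t) / t^(−2) and apply L'Hôpital:
the derivative quotient is 4·(1/t) / (−2·t^(−3)) = (-4/2)·t^2 → 0.

0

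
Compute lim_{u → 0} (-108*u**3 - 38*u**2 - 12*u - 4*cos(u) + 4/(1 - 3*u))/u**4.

1943/6

Substitution gives 0/0 (the numerator vanishes to order 4).
Expand each term to order u^4: the coefficient of u^4 in 4·1/(1 - 3u) is 324 and in -4·cos(u) is -1/6.
Lower-order terms cancel with the polynomial part, so the numerator is (1943/6)·u^4 + o(u^4), and the limit is (1943/6)/(1) = 1943/6.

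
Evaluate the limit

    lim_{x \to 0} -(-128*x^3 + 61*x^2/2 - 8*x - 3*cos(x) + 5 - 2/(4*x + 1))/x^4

Substitution gives 0/0; apply L'Hôpital's rule 4 times.
After differentiating numerator and denominator 4 times the quotient is (-3*cos(x) - 12288/(4*x + 1)^5)/(-24); at x = 0 this is 4097/8.

4097/8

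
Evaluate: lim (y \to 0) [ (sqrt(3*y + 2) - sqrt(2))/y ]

3*√(2)/4

Substitution gives 0/0. Multiply numerator and denominator by the conjugate √(2 + 3y) + √2.
The numerator becomes (2 + 3y) − 2 = 3y, so the expression simplifies to 3/(√(2 + 3y) + √2).
Letting y → 0 gives 3/(2√2) = 3*√(2)/4.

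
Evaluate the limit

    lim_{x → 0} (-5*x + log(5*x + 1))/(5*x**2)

Direct substitution gives 0/0.
Apply L'Hôpital: lim (-5 + 5/(5*x + 1))/(10*x), still 0/0.
After 2 applications of L'Hôpital's rule the quotient is (-25/(5*x + 1)^2)/(10); substituting x = 0 gives -5/2.

-5/2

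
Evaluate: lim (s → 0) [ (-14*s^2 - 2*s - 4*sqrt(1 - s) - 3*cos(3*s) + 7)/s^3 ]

1/4

Substitution gives 0/0 (the numerator vanishes to order 3).
Expand each term to order s^3: the coefficient of s^3 in -4·√(1 - s) is 1/4 and in -3·cos(3s) is 0.
Lower-order terms cancel with the polynomial part, so the numerator is (1/4)·s^3 + o(s^3), and the limit is (1/4)/(1) = 1/4.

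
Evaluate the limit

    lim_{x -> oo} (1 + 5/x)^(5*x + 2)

Let L be the limit and take ln: ln L = lim (5x + 2)·ln(1 + 5/x) = lim (5x + 2)·(5/x + O(1/x²)) = 25.
Hence L = e^(25).

e^(25)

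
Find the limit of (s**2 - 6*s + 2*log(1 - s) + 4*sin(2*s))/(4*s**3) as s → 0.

Substitution gives 0/0 (the numerator vanishes to order 3).
Expand each term to order s^3: the coefficient of s^3 in 2·ln(1 - s) is -2/3 and in 4·sin(2s) is -16/3.
Lower-order terms cancel with the polynomial part, so the numerator is (-6)·s^3 + o(s^3), and the limit is (-6)/(4) = -3/2.

-3/2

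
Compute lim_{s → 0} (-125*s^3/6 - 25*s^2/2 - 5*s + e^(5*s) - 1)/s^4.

Direct substitution gives 0/0.
Apply L'Hôpital: lim (-125*s^2/2 - 25*s + 5*e^(5*s) - 5)/(4*s^3), still 0/0.
Apply L'Hôpital: lim (-125*s + 25*e^(5*s) - 25)/(12*s^2), still 0/0.
Apply L'Hôpital: lim (125*e^(5*s) - 125)/(24*s), still 0/0.
After 4 applications of L'Hôpital's rule the quotient is (625*e^(5*s))/(24); substituting s = 0 gives 625/24.

625/24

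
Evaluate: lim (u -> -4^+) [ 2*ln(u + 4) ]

As u → -4⁺, u + 4 → 0⁺ and ln(u + 4) → −∞.
Multiplying by 2 gives -∞.

-∞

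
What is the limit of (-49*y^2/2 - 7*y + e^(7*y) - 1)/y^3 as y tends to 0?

Direct substitution gives 0/0.
Apply L'Hôpital: lim (-49*y + 7*e^(7*y) - 7)/(3*y^2), still 0/0.
Apply L'Hôpital: lim (49*e^(7*y) - 49)/(6*y), still 0/0.
After 3 applications of L'Hôpital's rule the quotient is (343*e^(7*y))/(6); substituting y = 0 gives 343/6.

343/6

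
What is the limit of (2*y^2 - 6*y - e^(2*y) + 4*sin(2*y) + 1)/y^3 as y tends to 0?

Substitution gives 0/0; apply L'Hôpital's rule 3 times.
After differentiating numerator and denominator 3 times the quotient is (-8*e^(2*y) - 32*cos(2*y))/(6); at y = 0 this is -20/3.

-20/3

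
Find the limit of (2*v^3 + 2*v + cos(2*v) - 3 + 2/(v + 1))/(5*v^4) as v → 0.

Substitution gives 0/0 (the numerator vanishes to order 4).
Expand each term to order v^4: the coefficient of v^4 in cos(2v) is 2/3 and in 2·1/(1 + v) is 2.
Lower-order terms cancel with the polynomial part, so the numerator is (8/3)·v^4 + o(v^4), and the limit is (8/3)/(5) = 8/15.

8/15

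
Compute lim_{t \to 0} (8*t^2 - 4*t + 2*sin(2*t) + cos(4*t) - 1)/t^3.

-8/3

Substitution gives 0/0 (the numerator vanishes to order 3).
Expand each term to order t^3: the coefficient of t^3 in 2·sin(2t) is -8/3 and in cos(4t) is 0.
Lower-order terms cancel with the polynomial part, so the numerator is (-8/3)·t^3 + o(t^3), and the limit is (-8/3)/(1) = -8/3.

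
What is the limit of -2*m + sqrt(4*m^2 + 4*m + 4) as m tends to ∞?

This has the form ∞ − ∞. Multiply and divide by the conjugate √(4*m^2 + 4*m + 4) + 2m.
That gives (4m + 4) / (√(4*m^2 + 4*m + 4) + 2m).
Divide numerator and denominator by m: the limit is 4/(2·2) = 1.

1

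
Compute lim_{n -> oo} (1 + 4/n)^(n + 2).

e^(4)

Write it as [(1 + 4/n)^n]^(1) · (1 + 4/n)^(2). The bracketed term tends to e^(4) and the second factor to 1, so the limit is e^(4).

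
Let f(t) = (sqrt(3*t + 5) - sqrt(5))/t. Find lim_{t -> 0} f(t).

Substitution gives 0/0. Multiply numerator and denominator by the conjugate √(5 + 3t) + √5.
The numerator becomes (5 + 3t) − 5 = 3t, so the expression simplifies to 3/(√(5 + 3t) + √5).
Letting t → 0 gives 3/(2√5) = 3*√(5)/10.

3*√(5)/10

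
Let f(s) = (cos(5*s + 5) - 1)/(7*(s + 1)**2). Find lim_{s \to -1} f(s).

Direct substitution gives 0/0.
Apply L'Hôpital: lim (-5*sin(5*s + 5))/(14*s + 14), still 0/0.
After 2 applications of L'Hôpital's rule the quotient is (-25*cos(5*s + 5))/(14); substituting s = -1 gives -25/14.

-25/14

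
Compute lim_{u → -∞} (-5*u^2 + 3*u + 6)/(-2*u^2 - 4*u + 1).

Numerator and denominator both have degree 2.
Dividing every term by u^2, all lower-order terms vanish and the limit is the ratio of leading coefficients, -5/(-2) = 5/2.

5/2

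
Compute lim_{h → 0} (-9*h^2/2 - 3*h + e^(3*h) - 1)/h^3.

9/2

Direct substitution gives 0/0.
Apply L'Hôpital: lim (-9*h + 3*e^(3*h) - 3)/(3*h^2), still 0/0.
Apply L'Hôpital: lim (9*e^(3*h) - 9)/(6*h), still 0/0.
After 3 applications of L'Hôpital's rule the quotient is (27*e^(3*h))/(6); substituting h = 0 gives 9/2.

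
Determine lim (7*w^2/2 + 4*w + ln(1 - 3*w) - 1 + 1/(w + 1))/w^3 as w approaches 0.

Substitution gives 0/0; apply L'Hôpital's rule 3 times.
After differentiating numerator and denominator 3 times the quotient is (54/(3*w - 1)^3 - 6/(w + 1)^4)/(6); at w = 0 this is -10.

-10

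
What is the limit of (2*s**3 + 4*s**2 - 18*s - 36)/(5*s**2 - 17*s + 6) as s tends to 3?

60/13

Since s = 3 makes numerator and denominator zero, (s - 3) divides both.
Cancelling it gives (2*s^2 + 10*s + 12)/(5*s - 2); now plug in s = 3 to get 60/13.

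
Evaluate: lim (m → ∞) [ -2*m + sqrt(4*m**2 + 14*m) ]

7/2

This has the form ∞ − ∞. Multiply and divide by the conjugate √(4*m^2 + 14*m) + 2m.
That gives (14m) / (√(4*m^2 + 14*m) + 2m).
Divide numerator and denominator by m: the limit is 14/(2·2) = 7/2.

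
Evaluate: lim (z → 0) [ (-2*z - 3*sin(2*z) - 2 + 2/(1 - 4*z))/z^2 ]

32

Substitution gives 0/0 (the numerator vanishes to order 2).
Expand each term to order z^2: the coefficient of z^2 in -3·sin(2z) is 0 and in 2·1/(1 - 4z) is 32.
Lower-order terms cancel with the polynomial part, so the numerator is (32)·z^2 + o(z^2), and the limit is (32)/(1) = 32.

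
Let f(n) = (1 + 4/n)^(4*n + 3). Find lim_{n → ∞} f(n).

e^(16)

Write it as [(1 + 4/n)^n]^(4) · (1 + 4/n)^(3). The bracketed term tends to e^(4) and the second factor to 1, so the limit is e^(16).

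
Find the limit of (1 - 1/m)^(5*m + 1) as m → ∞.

Write it as [(1 - 1/m)^m]^(5) · (1 - 1/m)^(1). The bracketed term tends to e^(-1) and the second factor to 1, so the limit is e^(-5).

e^(-5)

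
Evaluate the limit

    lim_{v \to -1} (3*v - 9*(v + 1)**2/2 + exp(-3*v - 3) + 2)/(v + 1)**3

-9/2

Direct substitution gives 0/0.
Apply L'Hôpital: lim (-9*v - 3*e^(-3*v - 3) - 6)/(3*(v + 1)^2), still 0/0.
Apply L'Hôpital: lim (9*e^(-3*v - 3) - 9)/(6*v + 6), still 0/0.
After 3 applications of L'Hôpital's rule the quotient is (-27*e^(-3*v - 3))/(6); substituting v = -1 gives -9/2.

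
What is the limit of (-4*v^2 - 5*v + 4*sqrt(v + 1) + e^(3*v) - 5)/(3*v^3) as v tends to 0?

19/12

Substitution gives 0/0; apply L'Hôpital's rule 3 times.
After differentiating numerator and denominator 3 times the quotient is (27*e^(3*v) + 3/(2*(v + 1)^(5/2)))/(18); at v = 0 this is 19/12.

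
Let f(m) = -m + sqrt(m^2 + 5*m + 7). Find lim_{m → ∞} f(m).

5/2

An ∞ − ∞ form. Rationalising with the conjugate, the difference becomes (5m + 7) / (√(m^2 + 5*m + 7) + m).
For large m the denominator behaves like 2·m, so the quotient tends to 5/2 = 5/2.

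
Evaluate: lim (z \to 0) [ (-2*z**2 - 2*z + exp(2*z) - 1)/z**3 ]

Direct substitution gives 0/0.
Apply L'Hôpital: lim (-4*z + 2*e^(2*z) - 2)/(3*z^2), still 0/0.
Apply L'Hôpital: lim (4*e^(2*z) - 4)/(6*z), still 0/0.
After 3 applications of L'Hôpital's rule the quotient is (8*e^(2*z))/(6); substituting z = 0 gives 4/3.

4/3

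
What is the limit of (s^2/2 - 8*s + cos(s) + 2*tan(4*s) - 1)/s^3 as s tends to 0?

128/3

Substitution gives 0/0 (the numerator vanishes to order 3).
Expand each term to order s^3: the coefficient of s^3 in 2·tan(4s) is 128/3 and in cos(s) is 0.
Lower-order terms cancel with the polynomial part, so the numerator is (128/3)·s^3 + o(s^3), and the limit is (128/3)/(1) = 128/3.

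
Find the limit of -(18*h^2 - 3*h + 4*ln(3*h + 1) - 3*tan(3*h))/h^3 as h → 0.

-9

Substitution gives 0/0 (the numerator vanishes to order 3).
Expand each term to order h^3: the coefficient of h^3 in -3·tan(3h) is -27 and in 4·ln(1 + 3h) is 36.
Lower-order terms cancel with the polynomial part, so the numerator is (9)·h^3 + o(h^3), and the limit is (9)/(-1) = -9.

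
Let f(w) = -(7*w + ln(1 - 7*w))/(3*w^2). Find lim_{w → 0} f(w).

Direct substitution gives 0/0.
Apply L'Hôpital: lim (7 - 7/(1 - 7*w))/(-6*w), still 0/0.
After 2 applications of L'Hôpital's rule the quotient is (-49/(1 - 7*w)^2)/(-6); substituting w = 0 gives 49/6.

49/6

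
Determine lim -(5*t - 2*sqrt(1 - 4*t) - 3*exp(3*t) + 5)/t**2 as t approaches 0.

19/2

Substitution gives 0/0; apply L'Hôpital's rule 2 times.
After differentiating numerator and denominator 2 times the quotient is (-27*e^(3*t) + 8/(1 - 4*t)^(3/2))/(-2); at t = 0 this is 19/2.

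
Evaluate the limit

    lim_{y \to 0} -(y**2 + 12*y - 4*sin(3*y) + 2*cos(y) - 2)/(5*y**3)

-18/5

Substitution gives 0/0; apply L'Hôpital's rule 3 times.
After differentiating numerator and denominator 3 times the quotient is (2*sin(y) + 108*cos(3*y))/(-30); at y = 0 this is -18/5.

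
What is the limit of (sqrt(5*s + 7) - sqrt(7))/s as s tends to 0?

Substitution gives 0/0. Multiply numerator and denominator by the conjugate √(7 + 5s) + √7.
The numerator becomes (7 + 5s) − 7 = 5s, so the expression simplifies to 5/(√(7 + 5s) + √7).
Letting s → 0 gives 5/(2√7) = 5*√(7)/14.

5*√(7)/14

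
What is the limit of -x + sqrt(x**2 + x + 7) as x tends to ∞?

1/2

An ∞ − ∞ form. Rationalising with the conjugate, the difference becomes (x + 7) / (√(x^2 + x + 7) + x).
For large x the denominator behaves like 2·x, so the quotient tends to 1/2 = 1/2.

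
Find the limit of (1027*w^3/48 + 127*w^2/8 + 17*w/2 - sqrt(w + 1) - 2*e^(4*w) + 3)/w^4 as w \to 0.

-8177/384

Substitution gives 0/0 (the numerator vanishes to order 4).
Expand each term to order w^4: the coefficient of w^4 in -2·e^(4w) is -64/3 and in −√(1 + w) is 5/128.
Lower-order terms cancel with the polynomial part, so the numerator is (-8177/384)·w^4 + o(w^4), and the limit is (-8177/384)/(1) = -8177/384.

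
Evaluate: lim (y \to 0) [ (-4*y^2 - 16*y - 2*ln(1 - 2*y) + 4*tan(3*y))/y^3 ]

Substitution gives 0/0 (the numerator vanishes to order 3).
Expand each term to order y^3: the coefficient of y^3 in 4·tan(3y) is 36 and in -2·ln(1 - 2y) is 16/3.
Lower-order terms cancel with the polynomial part, so the numerator is (124/3)·y^3 + o(y^3), and the limit is (124/3)/(1) = 124/3.

124/3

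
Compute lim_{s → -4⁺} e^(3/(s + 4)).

As s → -4⁺, 3/(s + 4) → +∞, so e^(3/(s + 4)) → ∞.

∞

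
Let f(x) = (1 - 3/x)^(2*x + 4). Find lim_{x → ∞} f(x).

The base → 1 and the exponent → ∞: a 1^∞ form.
Take logarithms: (2x + 4)·ln(1 - 3/x). Since ln(1+u) ~ u for small u, this behaves like (2x)·(-3/x) → -6.
So the limit is e^(-6).

e^(-6)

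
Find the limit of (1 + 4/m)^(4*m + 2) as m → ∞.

Write it as [(1 + 4/m)^m]^(4) · (1 + 4/m)^(2). The bracketed term tends to e^(4) and the second factor to 1, so the limit is e^(16).

e^(16)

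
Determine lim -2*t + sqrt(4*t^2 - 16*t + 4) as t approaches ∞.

An ∞ − ∞ form. Rationalising with the conjugate, the difference becomes (-16t + 4) / (√(4*t^2 - 16*t + 4) + 2t).
For large t the denominator behaves like 2·2t, so the quotient tends to -16/4 = -4.

-4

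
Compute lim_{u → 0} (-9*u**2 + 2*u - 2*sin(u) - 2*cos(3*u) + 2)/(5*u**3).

1/15

Substitution gives 0/0 (the numerator vanishes to order 3).
Expand each term to order u^3: the coefficient of u^3 in -2·sin(u) is 1/3 and in -2·cos(3u) is 0.
Lower-order terms cancel with the polynomial part, so the numerator is (1/3)·u^3 + o(u^3), and the limit is (1/3)/(5) = 1/15.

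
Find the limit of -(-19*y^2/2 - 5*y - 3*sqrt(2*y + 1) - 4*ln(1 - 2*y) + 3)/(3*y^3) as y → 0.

-55/18

Substitution gives 0/0; apply L'Hôpital's rule 3 times.
After differentiating numerator and denominator 3 times the quotient is (-9/(2*y + 1)^(5/2) - 64/(2*y - 1)^3)/(-18); at y = 0 this is -55/18.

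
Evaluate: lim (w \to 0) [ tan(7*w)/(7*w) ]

Substitution gives 0/0.
Since tan(u)/u → 1 as u → 0, tan(7w)/(7w) → 1 and the limit is 7/7 = 1.

1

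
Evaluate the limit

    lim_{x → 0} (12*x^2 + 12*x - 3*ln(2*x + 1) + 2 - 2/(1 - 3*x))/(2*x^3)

Substitution gives 0/0; apply L'Hôpital's rule 3 times.
After differentiating numerator and denominator 3 times the quotient is (-324/(3*x - 1)^4 - 48/(2*x + 1)^3)/(12); at x = 0 this is -31.

-31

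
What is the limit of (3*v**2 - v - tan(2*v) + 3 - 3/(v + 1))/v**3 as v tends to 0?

1/3

Substitution gives 0/0; apply L'Hôpital's rule 3 times.
After differentiating numerator and denominator 3 times the quotient is (-32*tan(2*v)^2/cos(2*v)^2 - 16/cos(2*v)^4 + 18/(v + 1)^4)/(6); at v = 0 this is 1/3.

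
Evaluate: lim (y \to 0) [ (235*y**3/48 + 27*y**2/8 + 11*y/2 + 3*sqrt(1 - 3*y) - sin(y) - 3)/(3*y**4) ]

-405/128

Substitution gives 0/0; apply L'Hôpital's rule 4 times.
After differentiating numerator and denominator 4 times the quotient is (-sin(y) - 3645/(16*(1 - 3*y)^(7/2)))/(72); at y = 0 this is -405/128.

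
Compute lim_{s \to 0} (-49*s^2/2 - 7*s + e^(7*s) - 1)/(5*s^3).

343/30

Direct substitution gives 0/0.
Apply L'Hôpital: lim (-49*s + 7*e^(7*s) - 7)/(15*s^2), still 0/0.
Apply L'Hôpital: lim (49*e^(7*s) - 49)/(30*s), still 0/0.
After 3 applications of L'Hôpital's rule the quotient is (343*e^(7*s))/(30); substituting s = 0 gives 343/30.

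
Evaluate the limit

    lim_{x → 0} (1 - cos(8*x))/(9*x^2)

Substitution gives 0/0.
Use (1 − cos u)/u² → 1/2 with u = 8x: the limit is 8²/(2·9) = 32/9.

32/9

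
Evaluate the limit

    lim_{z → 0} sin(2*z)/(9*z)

2/9

Substitution gives 0/0.
Write it as (2/9)·sin(2z)/(2z); since sin(u)/u → 1, the limit is 2/9.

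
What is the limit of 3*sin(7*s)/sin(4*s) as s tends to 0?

21/4

Substitution gives 0/0.
Divide numerator and denominator by s: sin(7s)/s → 7 and sin(4s)/s → 4, so the limit is 3·7/4 = 21/4.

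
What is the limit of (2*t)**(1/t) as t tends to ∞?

Base → ∞ and exponent → 0: an ∞^0 form.
Take logs: (1/t)·ln(2·t^1) = (ln 2 + 1·ln t)/t → 0.
So the limit is e^0 = 1.

1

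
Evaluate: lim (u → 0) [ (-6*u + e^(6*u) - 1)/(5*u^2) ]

18/5

Direct substitution gives 0/0.
Apply L'Hôpital: lim (6*e^(6*u) - 6)/(10*u), still 0/0.
After 2 applications of L'Hôpital's rule the quotient is (36*e^(6*u))/(10); substituting u = 0 gives 18/5.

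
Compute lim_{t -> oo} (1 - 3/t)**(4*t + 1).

Write it as [(1 - 3/t)^t]^(4) · (1 - 3/t)^(1). The bracketed term tends to e^(-3) and the second factor to 1, so the limit is e^(-12).

e^(-12)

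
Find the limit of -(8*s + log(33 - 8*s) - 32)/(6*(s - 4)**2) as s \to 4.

Direct substitution gives 0/0.
Apply L'Hôpital: lim (8 - 8/(33 - 8*s))/(48 - 12*s), still 0/0.
After 2 applications of L'Hôpital's rule the quotient is (-64/(33 - 8*s)^2)/(-12); substituting s = 4 gives 16/3.

16/3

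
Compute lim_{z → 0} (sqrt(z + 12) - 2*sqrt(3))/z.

√(3)/12

A 0/0 form; rationalise with √(12 + z) + √12. This collapses the numerator to z, leaving 1/(√(12 + z) + √12) → 1/(2√12) = √(3)/12.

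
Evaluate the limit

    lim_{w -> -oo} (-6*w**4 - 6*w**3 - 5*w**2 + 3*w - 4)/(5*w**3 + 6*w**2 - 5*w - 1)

∞

The numerator has higher degree (4 > 3); the quotient behaves like (-6/(5))·w^1 for large |w|.
As w → −∞ this diverges to ∞.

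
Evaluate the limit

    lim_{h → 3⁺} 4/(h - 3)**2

∞

As h → 3⁺, (h - 3) → 0⁺, so (h - 3)^2 → 0⁺ and 4/(h - 3)^2 → ∞.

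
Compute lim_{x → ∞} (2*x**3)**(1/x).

1

Base → ∞ and exponent → 0: an ∞^0 form.
Take logs: (1/x)·ln(2·x^3) = (ln 2 + 3·ln x)/x → 0.
So the limit is e^0 = 1.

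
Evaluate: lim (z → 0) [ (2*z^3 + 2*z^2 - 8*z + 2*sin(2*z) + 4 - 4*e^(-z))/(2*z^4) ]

-1/12

Substitution gives 0/0; apply L'Hôpital's rule 4 times.
After differentiating numerator and denominator 4 times the quotient is (32*sin(2*z) - 4*e^(-z))/(48); at z = 0 this is -1/12.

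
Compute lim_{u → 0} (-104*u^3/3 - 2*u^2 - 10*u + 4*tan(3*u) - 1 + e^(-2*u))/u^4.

2/3

Substitution gives 0/0; apply L'Hôpital's rule 4 times.
After differentiating numerator and denominator 4 times the quotient is (16*(162*(3*tan(3*u)^2 + 2)*e^(2*u)*tan(3*u)/cos(3*u)^2 + 1)*e^(-2*u))/(24); at u = 0 this is 2/3.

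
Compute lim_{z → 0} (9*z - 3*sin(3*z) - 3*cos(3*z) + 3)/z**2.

27/2

Substitution gives 0/0 (the numerator vanishes to order 2).
Expand each term to order z^2: the coefficient of z^2 in -3·sin(3z) is 0 and in -3·cos(3z) is 27/2.
Lower-order terms cancel with the polynomial part, so the numerator is (27/2)·z^2 + o(z^2), and the limit is (27/2)/(1) = 27/2.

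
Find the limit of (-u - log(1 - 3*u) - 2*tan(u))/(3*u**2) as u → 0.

Substitution gives 0/0 (the numerator vanishes to order 2).
Expand each term to order u^2: the coefficient of u^2 in -2·tan(u) is 0 and in −ln(1 - 3u) is 9/2.
Lower-order terms cancel with the polynomial part, so the numerator is (9/2)·u^2 + o(u^2), and the limit is (9/2)/(3) = 3/2.

3/2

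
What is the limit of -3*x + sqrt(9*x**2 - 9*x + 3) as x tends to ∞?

This has the form ∞ − ∞. Multiply and divide by the conjugate √(9*x^2 - 9*x + 3) + 3x.
That gives (-9x + 3) / (√(9*x^2 - 9*x + 3) + 3x).
Divide numerator and denominator by x: the limit is -9/(2·3) = -3/2.

-3/2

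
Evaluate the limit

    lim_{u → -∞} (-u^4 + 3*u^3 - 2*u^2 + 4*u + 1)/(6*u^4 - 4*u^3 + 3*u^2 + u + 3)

-1/6

Numerator and denominator both have degree 4.
Dividing every term by u^4, all lower-order terms vanish and the limit is the ratio of leading coefficients, -1/(6) = -1/6.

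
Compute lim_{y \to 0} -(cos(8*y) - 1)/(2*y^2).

16

Direct substitution gives 0/0.
Apply L'Hôpital: lim (-8*sin(8*y))/(-4*y), still 0/0.
After 2 applications of L'Hôpital's rule the quotient is (-64*cos(8*y))/(-4); substituting y = 0 gives 16.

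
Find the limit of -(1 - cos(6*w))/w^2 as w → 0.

Substitution gives 0/0.
Use (1 − cos u)/u² → 1/2 with u = 6w: the limit is 6²/(2·(-1)) = -18.

-18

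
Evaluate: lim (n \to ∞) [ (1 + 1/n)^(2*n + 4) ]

e^(2)

The base → 1 and the exponent → ∞: a 1^∞ form.
Take logarithms: (2n + 4)·ln(1 + 1/n). Since ln(1+u) ~ u for small u, this behaves like (2n)·(1/n) → 2.
So the limit is e^(2).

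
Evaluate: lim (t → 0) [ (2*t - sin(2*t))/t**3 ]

4/3

Direct substitution gives 0/0.
Apply L'Hôpital: lim (2 - 2*cos(2*t))/(3*t^2), still 0/0.
Apply L'Hôpital: lim (4*sin(2*t))/(6*t), still 0/0.
After 3 applications of L'Hôpital's rule the quotient is (8*cos(2*t))/(6); substituting t = 0 gives 4/3.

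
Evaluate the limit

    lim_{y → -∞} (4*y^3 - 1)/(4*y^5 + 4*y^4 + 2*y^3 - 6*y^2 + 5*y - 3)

0

The denominator has degree 5 and the numerator degree 3. Dividing numerator and denominator by y^5 sends every term to 0 except the leading denominator term, so the limit is 0.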